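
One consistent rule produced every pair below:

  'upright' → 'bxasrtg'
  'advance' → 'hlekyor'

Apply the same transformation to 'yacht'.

Each letter shifts forward by (position + 7), i.e. 7, 8, 9, … — the shift grows by one for each successive letter.
On yacht: y+7=f, a+8=i, c+9=l, h+10=r, t+11=e.

filre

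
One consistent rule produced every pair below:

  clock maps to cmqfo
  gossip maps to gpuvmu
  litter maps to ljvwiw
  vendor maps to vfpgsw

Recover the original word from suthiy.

Each letter shifts forward by its position index (0, 1, 2, …) — the shift grows by one for each successive letter.
Undoing it on suthiy: s−0=s, u−1=t, t−2=r, h−3=e, i−4=e, y−5=t.

street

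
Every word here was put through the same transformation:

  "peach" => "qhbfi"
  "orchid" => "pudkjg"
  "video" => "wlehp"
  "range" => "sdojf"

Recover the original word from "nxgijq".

Shifts by position in peach: pos 0: p→q (+1), pos 1: e→h (+3), pos 2: a→b (+1), pos 3: c→f (+3) — repeating every 2. A repeating key of period 2 is used — shifts +1, +3 over and over.
Decoding nxgijq: n−1=m, x−3=u, g−1=f, i−3=f, j−1=i, q−3=n.

muffin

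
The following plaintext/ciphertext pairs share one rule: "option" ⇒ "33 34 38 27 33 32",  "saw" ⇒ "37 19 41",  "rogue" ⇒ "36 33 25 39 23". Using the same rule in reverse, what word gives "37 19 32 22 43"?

o is letter #15 and maps to 33: an offset of 18. The number is (letter's place in the alphabet, a=1) + 18.
Undoing it on 37 19 32 22 43: 37→(37−18)÷1=19=s, 19→(19−18)÷1=1=a, 32→(32−18)÷1=14=n, 22→(22−18)÷1=4=d, 43→(43−18)÷1=25=y.

sandy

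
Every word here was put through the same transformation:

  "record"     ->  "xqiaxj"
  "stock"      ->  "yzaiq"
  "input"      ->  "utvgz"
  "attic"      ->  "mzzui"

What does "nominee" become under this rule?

tasutqq

The shift depends on letter class: consonant r→x is +6, but vowel e→q is +12. The rule splits by letter class: vowels +12, consonants +6.
On nominee: n(cons)+6=t, o(vowel)+12=a, m(cons)+6=s, i(vowel)+12=u, n(cons)+6=t, e(vowel)+12=q, e(vowel)+12=q.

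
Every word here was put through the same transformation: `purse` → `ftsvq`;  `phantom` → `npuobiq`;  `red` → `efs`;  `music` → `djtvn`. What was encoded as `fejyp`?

The output letters match the input read backwards, each shifted +1: purse reversed is esrup. Read the word backwards and shift each letter +1.
Undoing it on fejyp: shift back: f−1=e, e−1=d, j−1=i, y−1=x, p−1=o → edixo; then reverse → oxide.

oxide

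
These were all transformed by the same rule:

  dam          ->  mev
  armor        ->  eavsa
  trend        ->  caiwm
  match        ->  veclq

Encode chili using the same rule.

The shift depends on letter class: consonant d→m is +9, but vowel a→e is +4. Two shifts are in play — +4 for a/e/i/o/u, +9 for every other letter.
For chili: c(cons)+9=l, h(cons)+9=q, i(vowel)+4=m, l(cons)+9=u, i(vowel)+4=m.

lqmum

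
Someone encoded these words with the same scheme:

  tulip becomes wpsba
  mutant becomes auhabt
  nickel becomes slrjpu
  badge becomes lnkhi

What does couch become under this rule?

ojbvj

The output letters match the input read backwards, each shifted +7: tulip reversed is pilut. Read the word backwards and shift each letter +7.
For couch: reverse → hcuoc; then shift: h+7=o, c+7=j, u+7=b, o+7=v, c+7=j.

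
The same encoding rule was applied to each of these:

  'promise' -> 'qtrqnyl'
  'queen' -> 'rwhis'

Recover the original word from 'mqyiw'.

lover

In promise: p→q is +1, r→t is +2, o→r is +3, m→q is +4 — the shift increases by 1 each position. The shift increases by 1 at each position, starting from +1: 1, 2, 3, ….
Undoing it on mqyiw: m−1=l, q−2=o, y−3=v, i−4=e, w−5=r.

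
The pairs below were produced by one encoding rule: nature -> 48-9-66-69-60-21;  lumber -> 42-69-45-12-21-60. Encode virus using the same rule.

n(#14)→48 and a(#1)→9: differences scale by 3, so n = 3·pos + 6. Each letter becomes 3×(its alphabet position, a=1..z=26) + 6.
Applying it to virus: v=22→72, i=9→33, r=18→60, u=21→69, s=19→63.

72-33-60-69-63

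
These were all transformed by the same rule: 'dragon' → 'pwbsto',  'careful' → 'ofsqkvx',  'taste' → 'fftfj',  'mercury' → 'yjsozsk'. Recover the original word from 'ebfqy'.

Shifts by position in dragon: pos 0: d→p (+12), pos 1: r→w (+5), pos 2: a→b (+1), pos 3: g→s (+12), pos 4: o→t (+5), pos 5: n→o (+1) — repeating every 3. A repeating key of period 3 is used — shifts +12, +5, +1 over and over.
Reversing it on ebfqy: e−12=s, b−5=w, f−1=e, q−12=e, y−5=t.

sweet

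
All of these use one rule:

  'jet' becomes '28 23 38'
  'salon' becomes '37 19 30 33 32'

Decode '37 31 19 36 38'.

smart

j is letter #10 and maps to 28: an offset of 18. Each letter is replaced by its alphabet position (a=1..z=26) + 18.
Reversing it on 37 31 19 36 38: 37→(37−18)÷1=19=s, 31→(31−18)÷1=13=m, 19→(19−18)÷1=1=a, 36→(36−18)÷1=18=r, 38→(38−18)÷1=20=t.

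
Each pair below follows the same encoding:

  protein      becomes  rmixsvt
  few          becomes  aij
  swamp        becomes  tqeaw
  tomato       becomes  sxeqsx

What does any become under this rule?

cre

The word is reversed, then every letter is shifted forward by 4.
On any: reverse → yna; then shift: y+4=c, n+4=r, a+4=e.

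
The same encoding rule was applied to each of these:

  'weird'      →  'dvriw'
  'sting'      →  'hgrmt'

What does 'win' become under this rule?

drm

Each pair mirrors across the alphabet (w↔d, e↔v, i↔r): positions sum to 25. This is the alphabet-reversal cipher (Atbash): a becomes z, b becomes y, etc.
Applying it to win: w↔d, i↔r, n↔m.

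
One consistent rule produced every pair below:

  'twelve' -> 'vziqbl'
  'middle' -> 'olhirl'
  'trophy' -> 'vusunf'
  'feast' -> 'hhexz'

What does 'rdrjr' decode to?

In twelve: t→v is +2, w→z is +3, e→i is +4, l→q is +5 — the shift increases by 1 each position. The shift increases by 1 at each position, starting from +2: 2, 3, 4, ….
Decoding rdrjr: r−2=p, d−3=a, r−4=n, j−5=e, r−6=l.

panel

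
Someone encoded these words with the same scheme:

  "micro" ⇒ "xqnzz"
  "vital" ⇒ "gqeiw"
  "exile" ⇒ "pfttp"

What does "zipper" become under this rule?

kqaxpz

Shifts by position in micro: pos 0: m→x (+11), pos 1: i→q (+8), pos 2: c→n (+11), pos 3: r→z (+8) — repeating every 2. It's a Vigenère-style cipher with numeric key [11,8]: position i shifts by key[i mod 2].
On zipper: z+11=k, i+8=q, p+11=a, p+8=x, e+11=p, r+8=z.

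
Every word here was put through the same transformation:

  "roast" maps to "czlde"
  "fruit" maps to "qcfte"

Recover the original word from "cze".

Every letter moves 11 places later in the alphabet, wrapping around z→a.
Decoding cze: c−11=r, z−11=o, e−11=t.

rot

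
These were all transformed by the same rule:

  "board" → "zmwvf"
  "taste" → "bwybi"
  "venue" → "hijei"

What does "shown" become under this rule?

b(1)→z(25) and o(14)→m(12) fit y≡3x+22 (mod 26); the inverse of 3 mod 26 is 9. Each letter's alphabet position (a=0..z=25) is mapped through 3·x+22 mod 26 — an affine cipher.
Applying it to shown: s(18)→3·18+22≡24=y; h(7)→3·7+22≡17=r; o(14)→3·14+22≡12=m; w(22)→3·22+22≡10=k; n(13)→3·13+22≡9=j (all mod 26).

yrmkj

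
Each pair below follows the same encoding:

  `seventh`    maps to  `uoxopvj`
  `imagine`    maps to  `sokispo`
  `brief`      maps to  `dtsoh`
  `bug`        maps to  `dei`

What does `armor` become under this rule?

The shift depends on letter class: consonant s→u is +2, but vowel e→o is +10. Vowels shift forward by 10 and consonants shift forward by 2.
Applying it to armor: a(vowel)+10=k, r(cons)+2=t, m(cons)+2=o, o(vowel)+10=y, r(cons)+2=t.

ktoyt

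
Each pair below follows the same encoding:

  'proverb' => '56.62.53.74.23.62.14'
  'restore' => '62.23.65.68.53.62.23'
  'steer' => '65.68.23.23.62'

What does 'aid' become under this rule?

11.35.20

With a=1..z=26, the number is 3·pos + 8.
On aid: a=1→11, i=9→35, d=4→20.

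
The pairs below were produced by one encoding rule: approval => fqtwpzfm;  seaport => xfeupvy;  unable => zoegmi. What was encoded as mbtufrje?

happened

Shifts by position in approval: pos 0: a→f (+5), pos 1: p→q (+1), pos 2: p→t (+4), pos 3: r→w (+5), pos 4: o→p (+1), pos 5: v→z (+4) — repeating every 3. A repeating key of period 3 is used — shifts +5, +1, +4 over and over.
Reversing it on mbtufrje: m−5=h, b−1=a, t−4=p, u−5=p, f−1=e, r−4=n, j−5=e, e−1=d.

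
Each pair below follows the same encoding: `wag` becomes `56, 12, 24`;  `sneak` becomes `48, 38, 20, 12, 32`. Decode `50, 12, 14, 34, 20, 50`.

tablet

With a=1..z=26, the number is 2·pos + 10.
Reversing it on 50, 12, 14, 34, 20, 50: 50→(50−10)÷2=20=t, 12→(12−10)÷2=1=a, 14→(14−10)÷2=2=b, 34→(34−10)÷2=12=l, 20→(20−10)÷2=5=e, 50→(50−10)÷2=20=t.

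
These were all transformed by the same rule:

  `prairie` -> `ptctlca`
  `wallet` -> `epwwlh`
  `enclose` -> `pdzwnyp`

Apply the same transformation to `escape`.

palndp

The output letters match the input read backwards, each shifted +11: prairie reversed is eiriarp. Read the word backwards and shift each letter +11.
For escape: reverse → epacse; then shift: e+11=p, p+11=a, a+11=l, c+11=n, s+11=d, e+11=p.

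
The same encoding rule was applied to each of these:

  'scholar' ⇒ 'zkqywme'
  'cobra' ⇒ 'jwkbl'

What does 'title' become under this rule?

Each letter shifts forward by (position + 7), i.e. 7, 8, 9, … — the shift grows by one for each successive letter.
On title: t+7=a, i+8=q, t+9=c, l+10=v, e+11=p.

aqcvp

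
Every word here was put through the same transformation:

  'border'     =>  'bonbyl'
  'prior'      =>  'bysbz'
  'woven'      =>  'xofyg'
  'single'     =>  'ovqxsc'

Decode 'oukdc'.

stake

The output letters match the input read backwards, each shifted +10: border reversed is redrob. Read the word backwards and shift each letter +10.
Decoding oukdc: shift back: o−10=e, u−10=k, k−10=a, d−10=t, c−10=s → ekats; then reverse → stake.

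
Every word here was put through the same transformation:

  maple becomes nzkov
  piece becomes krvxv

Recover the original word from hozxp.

Each letter is replaced by its mirror in the alphabet: a↔z, b↔y, c↔x, and so on (the Atbash cipher).
Reversing it on hozxp: h↔s, o↔l, z↔a, x↔c, p↔k.

slack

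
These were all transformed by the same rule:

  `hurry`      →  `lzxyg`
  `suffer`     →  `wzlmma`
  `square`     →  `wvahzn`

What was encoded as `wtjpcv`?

sodium

Each letter shifts forward by (position + 4), i.e. 4, 5, 6, … — the shift grows by one for each successive letter.
Decoding wtjpcv: w−4=s, t−5=o, j−6=d, p−7=i, c−8=u, v−9=m.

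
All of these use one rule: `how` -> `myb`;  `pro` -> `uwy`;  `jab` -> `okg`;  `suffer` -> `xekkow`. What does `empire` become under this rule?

oruswo

The shift depends on letter class: consonant h→m is +5, but vowel o→y is +10. Two shifts are in play — +10 for a/e/i/o/u, +5 for every other letter.
Applying it to empire: e(vowel)+10=o, m(cons)+5=r, p(cons)+5=u, i(vowel)+10=s, r(cons)+5=w, e(vowel)+10=o.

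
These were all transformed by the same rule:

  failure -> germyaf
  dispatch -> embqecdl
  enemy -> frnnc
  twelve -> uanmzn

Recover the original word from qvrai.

Shifts by position in failure: pos 0: f→g (+1), pos 1: a→e (+4), pos 2: i→r (+9), pos 3: l→m (+1), pos 4: u→y (+4), pos 5: r→a (+9) — repeating every 3. A repeating key of period 3 is used — shifts +1, +4, +9 over and over.
Decoding qvrai: q−1=p, v−4=r, r−9=i, a−1=z, i−4=e.

prize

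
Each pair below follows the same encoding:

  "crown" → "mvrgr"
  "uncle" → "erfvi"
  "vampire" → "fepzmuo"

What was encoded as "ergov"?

Shifts by position in crown: pos 0: c→m (+10), pos 1: r→v (+4), pos 2: o→r (+3), pos 3: w→g (+10), pos 4: n→r (+4) — repeating every 3. A repeating key of period 3 is used — shifts +10, +4, +3 over and over.
Reversing it on ergov: e−10=u, r−4=n, g−3=d, o−10=e, v−4=r.

under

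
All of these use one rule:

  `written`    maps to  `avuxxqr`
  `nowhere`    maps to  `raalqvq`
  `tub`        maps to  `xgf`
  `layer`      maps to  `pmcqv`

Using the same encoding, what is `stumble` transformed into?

The shift depends on letter class: consonant w→a is +4, but vowel i→u is +12. Vowels shift forward by 12 and consonants shift forward by 4.
On stumble: s(cons)+4=w, t(cons)+4=x, u(vowel)+12=g, m(cons)+4=q, b(cons)+4=f, l(cons)+4=p, e(vowel)+12=q.

wxgqfpq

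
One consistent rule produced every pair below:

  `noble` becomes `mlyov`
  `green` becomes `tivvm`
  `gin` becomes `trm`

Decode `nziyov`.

marble

Each pair mirrors across the alphabet (n↔m, o↔l, b↔y): positions sum to 25. Each letter is replaced by its mirror in the alphabet: a↔z, b↔y, c↔x, and so on (the Atbash cipher).
Reversing it on nziyov: n↔m, z↔a, i↔r, y↔b, o↔l, v↔e.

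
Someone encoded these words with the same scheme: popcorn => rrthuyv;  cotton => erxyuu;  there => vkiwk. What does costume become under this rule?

erwyatm

In popcorn: p→r is +2, o→r is +3, p→t is +4, c→h is +5 — the shift increases by 1 each position. The shift increases by 1 at each position, starting from +2: 2, 3, 4, ….
Applying it to costume: c+2=e, o+3=r, s+4=w, t+5=y, u+6=a, m+7=t, e+8=m.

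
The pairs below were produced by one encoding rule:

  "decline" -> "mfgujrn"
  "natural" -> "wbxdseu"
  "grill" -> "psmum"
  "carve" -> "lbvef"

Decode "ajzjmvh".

rivalry

Shifts by position in decline: pos 0: d→m (+9), pos 1: e→f (+1), pos 2: c→g (+4), pos 3: l→u (+9), pos 4: i→j (+1), pos 5: n→r (+4) — repeating every 3. It's a Vigenère-style cipher with numeric key [9,1,4]: position i shifts by key[i mod 3].
Decoding ajzjmvh: a−9=r, j−1=i, z−4=v, j−9=a, m−1=l, v−4=r, h−9=y.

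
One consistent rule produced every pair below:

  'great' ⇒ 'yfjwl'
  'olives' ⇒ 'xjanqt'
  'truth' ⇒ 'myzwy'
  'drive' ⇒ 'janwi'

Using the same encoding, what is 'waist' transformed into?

yxnfb

The output letters match the input read backwards, each shifted +5: great reversed is taerg. Read the word backwards and shift each letter +5.
On waist: reverse → tsiaw; then shift: t+5=y, s+5=x, i+5=n, a+5=f, w+5=b.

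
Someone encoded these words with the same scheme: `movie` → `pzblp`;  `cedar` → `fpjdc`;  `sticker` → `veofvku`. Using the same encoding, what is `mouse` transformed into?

pzavp

Shifts by position in movie: pos 0: m→p (+3), pos 1: o→z (+11), pos 2: v→b (+6), pos 3: i→l (+3), pos 4: e→p (+11) — repeating every 3. It's a Vigenère-style cipher with numeric key [3,11,6]: position i shifts by key[i mod 3].
On mouse: m+3=p, o+11=z, u+6=a, s+3=v, e+11=p.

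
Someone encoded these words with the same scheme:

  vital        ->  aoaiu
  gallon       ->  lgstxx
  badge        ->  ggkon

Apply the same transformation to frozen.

kxvhnx

In vital: v→a is +5, i→o is +6, t→a is +7, a→i is +8 — the shift increases by 1 each position. Each letter shifts forward by (position + 5), i.e. 5, 6, 7, … — the shift grows by one for each successive letter.
Applying it to frozen: f+5=k, r+6=x, o+7=v, z+8=h, e+9=n, n+10=x.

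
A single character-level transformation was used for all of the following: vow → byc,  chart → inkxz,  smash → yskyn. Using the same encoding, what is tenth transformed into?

zotzn

Vowels shift forward by 10 and consonants shift forward by 6.
On tenth: t(cons)+6=z, e(vowel)+10=o, n(cons)+6=t, t(cons)+6=z, h(cons)+6=n.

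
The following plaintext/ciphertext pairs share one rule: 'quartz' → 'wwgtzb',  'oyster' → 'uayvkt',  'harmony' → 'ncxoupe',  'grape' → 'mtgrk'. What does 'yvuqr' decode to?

The shifts repeat in a cycle of length 2: positions 0,1,… shift by +6, +2, then the pattern repeats.
Reversing it on yvuqr: y−6=s, v−2=t, u−6=o, q−2=o, r−6=l.

stool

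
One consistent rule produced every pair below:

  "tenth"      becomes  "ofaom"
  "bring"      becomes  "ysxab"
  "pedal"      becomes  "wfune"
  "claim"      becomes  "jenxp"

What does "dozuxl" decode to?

t(19)→o(14) and e(4)→f(5) fit y≡11x+13 (mod 26); the inverse of 11 mod 26 is 19. Each letter's alphabet position (a=0..z=25) is mapped through 11·x+13 mod 26 — an affine cipher.
Reversing it on dozuxl: d(3)→19·(3−13)≡18=s; o(14)→19·(14−13)≡19=t; z(25)→19·(25−13)≡20=u; u(20)→19·(20−13)≡3=d; x(23)→19·(23−13)≡8=i; l(11)→19·(11−13)≡14=o (all mod 26).

studio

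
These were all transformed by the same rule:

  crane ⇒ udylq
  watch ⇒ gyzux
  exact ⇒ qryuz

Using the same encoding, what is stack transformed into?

ozyue

c(2)→u(20) and r(17)→d(3) fit y≡11x+24 (mod 26); the inverse of 11 mod 26 is 19. This is an affine cipher: with a=0,…,z=25, each position x becomes (11x+24) mod 26.
On stack: s(18)→11·18+24≡14=o; t(19)→11·19+24≡25=z; a(0)→11·0+24≡24=y; c(2)→11·2+24≡20=u; k(10)→11·10+24≡4=e (all mod 26).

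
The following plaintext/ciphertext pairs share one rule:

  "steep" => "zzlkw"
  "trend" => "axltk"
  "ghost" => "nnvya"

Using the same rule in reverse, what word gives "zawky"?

Shifts by position in steep: pos 0: s→z (+7), pos 1: t→z (+6), pos 2: e→l (+7), pos 3: e→k (+6) — repeating every 2. The shifts repeat in a cycle of length 2: positions 0,1,… shift by +7, +6, then the pattern repeats.
Undoing it on zawky: z−7=s, a−6=u, w−7=p, k−6=e, y−7=r.

super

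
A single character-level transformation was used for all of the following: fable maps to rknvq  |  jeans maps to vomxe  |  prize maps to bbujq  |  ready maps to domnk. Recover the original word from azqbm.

opera

A repeating key of period 2 is used — shifts +12, +10 over and over.
Undoing it on azqbm: a−12=o, z−10=p, q−12=e, b−10=r, m−12=a.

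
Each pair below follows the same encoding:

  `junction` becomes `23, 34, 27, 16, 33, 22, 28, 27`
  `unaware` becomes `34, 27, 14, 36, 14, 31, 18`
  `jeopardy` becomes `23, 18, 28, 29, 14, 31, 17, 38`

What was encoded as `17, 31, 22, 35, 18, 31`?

The number is (letter's place in the alphabet, a=1) + 13.
Decoding 17, 31, 22, 35, 18, 31: 17→(17−13)÷1=4=d, 31→(31−13)÷1=18=r, 22→(22−13)÷1=9=i, 35→(35−13)÷1=22=v, 18→(18−13)÷1=5=e, 31→(31−13)÷1=18=r.

driver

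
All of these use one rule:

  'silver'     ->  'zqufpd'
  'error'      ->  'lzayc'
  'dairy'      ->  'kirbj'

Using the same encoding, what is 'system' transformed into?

zgbdpy

The shift increases by 1 at each position, starting from +7: 7, 8, 9, ….
On system: s+7=z, y+8=g, s+9=b, t+10=d, e+11=p, m+12=y.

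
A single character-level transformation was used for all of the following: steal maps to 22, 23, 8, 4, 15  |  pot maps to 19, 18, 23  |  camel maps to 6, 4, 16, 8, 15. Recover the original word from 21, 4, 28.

Letters become their 1-based position plus 3 (so a→4, b→5, …).
Reversing it on 21, 4, 28: 21→(21−3)÷1=18=r, 4→(4−3)÷1=1=a, 28→(28−3)÷1=25=y.

ray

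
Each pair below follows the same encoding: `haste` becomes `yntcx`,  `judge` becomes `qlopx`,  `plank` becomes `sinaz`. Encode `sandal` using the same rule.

h(7)→y(24) and a(0)→n(13) fit y≡9x+13 (mod 26); the inverse of 9 mod 26 is 3. Treating letters as 0–25, the rule is x ↦ 9x + 13 (mod 26).
Applying it to sandal: s(18)→9·18+13≡19=t; a(0)→9·0+13≡13=n; n(13)→9·13+13≡0=a; d(3)→9·3+13≡14=o; a(0)→9·0+13≡13=n; l(11)→9·11+13≡8=i (all mod 26).

tnaoni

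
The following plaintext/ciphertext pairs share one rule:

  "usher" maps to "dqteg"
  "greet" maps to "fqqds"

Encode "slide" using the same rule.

qpuxe

Read the word backwards and shift each letter +12.
Applying it to slide: reverse → edils; then shift: e+12=q, d+12=p, i+12=u, l+12=x, s+12=e.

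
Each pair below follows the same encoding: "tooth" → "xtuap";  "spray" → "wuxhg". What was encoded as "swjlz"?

Each letter shifts forward by (position + 4), i.e. 4, 5, 6, … — the shift grows by one for each successive letter.
Undoing it on swjlz: s−4=o, w−5=r, j−6=d, l−7=e, z−8=r.

order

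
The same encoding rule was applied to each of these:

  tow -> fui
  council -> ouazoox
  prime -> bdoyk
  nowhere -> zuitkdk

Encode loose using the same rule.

xuuek

The shift depends on letter class: consonant t→f is +12, but vowel o→u is +6. The rule splits by letter class: vowels +6, consonants +12.
On loose: l(cons)+12=x, o(vowel)+6=u, o(vowel)+6=u, s(cons)+12=e, e(vowel)+6=k.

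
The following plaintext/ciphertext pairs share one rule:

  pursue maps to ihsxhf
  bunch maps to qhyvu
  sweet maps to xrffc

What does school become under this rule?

p(15)→i(8) and u(20)→h(7) fit y≡5x+11 (mod 26); the inverse of 5 mod 26 is 21. Treating letters as 0–25, the rule is x ↦ 5x + 11 (mod 26).
On school: s(18)→5·18+11≡23=x; c(2)→5·2+11≡21=v; h(7)→5·7+11≡20=u; o(14)→5·14+11≡3=d; o(14)→5·14+11≡3=d; l(11)→5·11+11≡14=o (all mod 26).

xvuddo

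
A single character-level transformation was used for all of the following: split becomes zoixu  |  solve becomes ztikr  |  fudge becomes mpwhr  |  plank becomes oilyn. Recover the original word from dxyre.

miner

Each letter's alphabet position (a=0..z=25) is mapped through 21·x+11 mod 26 — an affine cipher.
Reversing it on dxyre: d(3)→5·(3−11)≡12=m; x(23)→5·(23−11)≡8=i; y(24)→5·(24−11)≡13=n; r(17)→5·(17−11)≡4=e; e(4)→5·(4−11)≡17=r (all mod 26).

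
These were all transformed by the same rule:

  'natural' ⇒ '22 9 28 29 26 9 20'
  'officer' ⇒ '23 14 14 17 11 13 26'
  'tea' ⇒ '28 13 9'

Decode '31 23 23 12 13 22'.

wooden

Each letter is replaced by its alphabet position (a=1..z=26) + 8.
Reversing it on 31 23 23 12 13 22: 31→(31−8)÷1=23=w, 23→(23−8)÷1=15=o, 23→(23−8)÷1=15=o, 12→(12−8)÷1=4=d, 13→(13−8)÷1=5=e, 22→(22−8)÷1=14=n.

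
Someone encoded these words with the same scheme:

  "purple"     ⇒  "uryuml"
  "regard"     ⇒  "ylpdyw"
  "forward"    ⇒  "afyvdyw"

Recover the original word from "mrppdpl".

luggage

Each letter's alphabet position (a=0..z=25) is mapped through 15·x+3 mod 26 — an affine cipher.
Decoding mrppdpl: m(12)→7·(12−3)≡11=l; r(17)→7·(17−3)≡20=u; p(15)→7·(15−3)≡6=g; p(15)→7·(15−3)≡6=g; d(3)→7·(3−3)≡0=a; p(15)→7·(15−3)≡6=g; l(11)→7·(11−3)≡4=e (all mod 26).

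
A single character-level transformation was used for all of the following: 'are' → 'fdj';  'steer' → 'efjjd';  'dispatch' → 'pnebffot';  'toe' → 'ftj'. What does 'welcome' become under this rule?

ijxotyj

Two shifts are in play — +5 for a/e/i/o/u, +12 for every other letter.
For welcome: w(cons)+12=i, e(vowel)+5=j, l(cons)+12=x, c(cons)+12=o, o(vowel)+5=t, m(cons)+12=y, e(vowel)+5=j.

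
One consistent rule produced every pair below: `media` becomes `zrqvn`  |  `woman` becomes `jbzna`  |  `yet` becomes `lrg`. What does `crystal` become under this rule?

pelfgny

Compare letters: m→z is +13, e→r is +13, d→q is +13 — a constant shift. It's a constant shift of +13 (ROT13).
On crystal: c+13=p, r+13=e, y+13=l, s+13=f, t+13=g, a+13=n, l+13=y.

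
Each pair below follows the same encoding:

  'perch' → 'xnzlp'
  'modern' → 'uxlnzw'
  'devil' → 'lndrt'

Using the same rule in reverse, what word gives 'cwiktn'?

unable

Shifts by position in perch: pos 0: p→x (+8), pos 1: e→n (+9), pos 2: r→z (+8), pos 3: c→l (+9) — repeating every 2. The shifts repeat in a cycle of length 2: positions 0,1,… shift by +8, +9, then the pattern repeats.
Decoding cwiktn: c−8=u, w−9=n, i−8=a, k−9=b, t−8=l, n−9=e.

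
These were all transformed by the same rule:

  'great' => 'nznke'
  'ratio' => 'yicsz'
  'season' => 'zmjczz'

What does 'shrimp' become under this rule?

zpasxb

The shift increases by 1 at each position, starting from +7: 7, 8, 9, ….
On shrimp: s+7=z, h+8=p, r+9=a, i+10=s, m+11=x, p+12=b.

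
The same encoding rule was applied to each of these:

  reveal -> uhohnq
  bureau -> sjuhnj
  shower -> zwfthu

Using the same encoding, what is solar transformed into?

zfqnu

r(17)→u(20) and e(4)→h(7) fit y≡5x+13 (mod 26); the inverse of 5 mod 26 is 21. Each letter's alphabet position (a=0..z=25) is mapped through 5·x+13 mod 26 — an affine cipher.
For solar: s(18)→5·18+13≡25=z; o(14)→5·14+13≡5=f; l(11)→5·11+13≡16=q; a(0)→5·0+13≡13=n; r(17)→5·17+13≡20=u (all mod 26).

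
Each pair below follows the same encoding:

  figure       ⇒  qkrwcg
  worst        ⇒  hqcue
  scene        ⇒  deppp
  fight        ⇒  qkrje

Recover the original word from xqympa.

Shifts by position in figure: pos 0: f→q (+11), pos 1: i→k (+2), pos 2: g→r (+11), pos 3: u→w (+2) — repeating every 2. The shifts repeat in a cycle of length 2: positions 0,1,… shift by +11, +2, then the pattern repeats.
Undoing it on xqympa: x−11=m, q−2=o, y−11=n, m−2=k, p−11=e, a−2=y.

monkey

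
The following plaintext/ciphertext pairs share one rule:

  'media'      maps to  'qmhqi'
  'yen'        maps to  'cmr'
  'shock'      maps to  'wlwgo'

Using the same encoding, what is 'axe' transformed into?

Two shifts are in play — +8 for a/e/i/o/u, +4 for every other letter.
Applying it to axe: a(vowel)+8=i, x(cons)+4=b, e(vowel)+8=m.

ibm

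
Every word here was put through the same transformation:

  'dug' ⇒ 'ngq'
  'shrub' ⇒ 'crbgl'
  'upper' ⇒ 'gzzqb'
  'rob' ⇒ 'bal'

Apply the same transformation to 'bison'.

lucax

The shift depends on letter class: consonant d→n is +10, but vowel u→g is +12. Vowels shift forward by 12 and consonants shift forward by 10.
On bison: b(cons)+10=l, i(vowel)+12=u, s(cons)+10=c, o(vowel)+12=a, n(cons)+10=x.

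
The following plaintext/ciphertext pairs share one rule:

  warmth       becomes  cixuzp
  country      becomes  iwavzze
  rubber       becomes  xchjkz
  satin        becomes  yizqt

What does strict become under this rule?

ybxqib

Shifts by position in warmth: pos 0: w→c (+6), pos 1: a→i (+8), pos 2: r→x (+6), pos 3: m→u (+8) — repeating every 2. A repeating key of period 2 is used — shifts +6, +8 over and over.
Applying it to strict: s+6=y, t+8=b, r+6=x, i+8=q, c+6=i, t+8=b.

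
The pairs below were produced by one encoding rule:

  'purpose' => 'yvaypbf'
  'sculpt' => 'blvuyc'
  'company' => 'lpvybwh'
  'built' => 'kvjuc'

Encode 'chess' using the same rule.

lqfbb

The shift depends on letter class: consonant p→y is +9, but vowel u→v is +1. Two shifts are in play — +1 for a/e/i/o/u, +9 for every other letter.
On chess: c(cons)+9=l, h(cons)+9=q, e(vowel)+1=f, s(cons)+9=b, s(cons)+9=b.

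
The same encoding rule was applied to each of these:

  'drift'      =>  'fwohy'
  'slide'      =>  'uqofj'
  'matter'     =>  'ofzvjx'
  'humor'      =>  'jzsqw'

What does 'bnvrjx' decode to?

It's a Vigenère-style cipher with numeric key [2,5,6]: position i shifts by key[i mod 3].
Undoing it on bnvrjx: b−2=z, n−5=i, v−6=p, r−2=p, j−5=e, x−6=r.

zipper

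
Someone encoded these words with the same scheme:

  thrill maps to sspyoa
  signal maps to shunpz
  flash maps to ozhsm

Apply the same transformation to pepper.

The output letters match the input read backwards, each shifted +7: thrill reversed is llirht. Read the word backwards and shift each letter +7.
On pepper: reverse → reppep; then shift: r+7=y, e+7=l, p+7=w, p+7=w, e+7=l, p+7=w.

ylwwlw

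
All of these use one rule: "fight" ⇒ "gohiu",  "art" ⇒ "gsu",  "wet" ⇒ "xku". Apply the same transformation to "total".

Two shifts are in play — +6 for a/e/i/o/u, +1 for every other letter.
For total: t(cons)+1=u, o(vowel)+6=u, t(cons)+1=u, a(vowel)+6=g, l(cons)+1=m.

uuugm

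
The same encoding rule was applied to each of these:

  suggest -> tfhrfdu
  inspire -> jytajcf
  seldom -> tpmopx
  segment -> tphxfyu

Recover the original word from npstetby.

Shifts by position in suggest: pos 0: s→t (+1), pos 1: u→f (+11), pos 2: g→h (+1), pos 3: g→r (+11) — repeating every 2. A repeating key of period 2 is used — shifts +1, +11 over and over.
Undoing it on npstetby: n−1=m, p−11=e, s−1=r, t−11=i, e−1=d, t−11=i, b−1=a, y−11=n.

meridian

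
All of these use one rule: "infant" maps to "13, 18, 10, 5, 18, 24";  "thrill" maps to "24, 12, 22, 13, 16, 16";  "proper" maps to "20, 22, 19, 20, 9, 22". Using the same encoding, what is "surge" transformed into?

23, 25, 22, 11, 9

i is letter #9 and maps to 13: an offset of 4. The number is (letter's place in the alphabet, a=1) + 4.
On surge: s=19→23, u=21→25, r=18→22, g=7→11, e=5→9.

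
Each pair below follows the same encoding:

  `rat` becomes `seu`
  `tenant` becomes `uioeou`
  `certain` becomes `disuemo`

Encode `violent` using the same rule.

The shift depends on letter class: consonant r→s is +1, but vowel a→e is +4. The rule splits by letter class: vowels +4, consonants +1.
For violent: v(cons)+1=w, i(vowel)+4=m, o(vowel)+4=s, l(cons)+1=m, e(vowel)+4=i, n(cons)+1=o, t(cons)+1=u.

wmsmiou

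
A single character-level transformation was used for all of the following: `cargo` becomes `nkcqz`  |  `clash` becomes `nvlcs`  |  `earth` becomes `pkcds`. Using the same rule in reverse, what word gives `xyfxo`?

Shifts by position in cargo: pos 0: c→n (+11), pos 1: a→k (+10), pos 2: r→c (+11), pos 3: g→q (+10) — repeating every 2. It's a Vigenère-style cipher with numeric key [11,10]: position i shifts by key[i mod 2].
Decoding xyfxo: x−11=m, y−10=o, f−11=u, x−10=n, o−11=d.

mound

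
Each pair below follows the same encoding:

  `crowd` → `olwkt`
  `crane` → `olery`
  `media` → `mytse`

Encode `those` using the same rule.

vnwqy

c(2)→o(14) and r(17)→l(11) fit y≡5x+4 (mod 26); the inverse of 5 mod 26 is 21. Each letter's alphabet position (a=0..z=25) is mapped through 5·x+4 mod 26 — an affine cipher.
Applying it to those: t(19)→5·19+4≡21=v; h(7)→5·7+4≡13=n; o(14)→5·14+4≡22=w; s(18)→5·18+4≡16=q; e(4)→5·4+4≡24=y (all mod 26).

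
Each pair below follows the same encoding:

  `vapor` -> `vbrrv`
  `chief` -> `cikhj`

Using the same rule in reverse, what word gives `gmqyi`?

glove

In vapor: v→v is +0, a→b is +1, p→r is +2, o→r is +3 — the shift increases by 1 each position. Each letter shifts forward by its position index (0, 1, 2, …) — the shift grows by one for each successive letter.
Decoding gmqyi: g−0=g, m−1=l, q−2=o, y−3=v, i−4=e.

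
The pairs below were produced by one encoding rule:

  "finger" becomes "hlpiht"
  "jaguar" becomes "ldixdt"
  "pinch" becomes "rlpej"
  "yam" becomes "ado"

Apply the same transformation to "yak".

adm

The shift depends on letter class: consonant f→h is +2, but vowel i→l is +3. Vowels shift forward by 3 and consonants shift forward by 2.
Applying it to yak: y(cons)+2=a, a(vowel)+3=d, k(cons)+2=m.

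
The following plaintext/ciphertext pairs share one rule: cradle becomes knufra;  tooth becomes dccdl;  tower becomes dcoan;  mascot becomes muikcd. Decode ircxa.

slope

c(2)→k(10) and r(17)→n(13) fit y≡21x+20 (mod 26); the inverse of 21 mod 26 is 5. This is an affine cipher: with a=0,…,z=25, each position x becomes (21x+20) mod 26.
Undoing it on ircxa: i(8)→5·(8−20)≡18=s; r(17)→5·(17−20)≡11=l; c(2)→5·(2−20)≡14=o; x(23)→5·(23−20)≡15=p; a(0)→5·(0−20)≡4=e (all mod 26).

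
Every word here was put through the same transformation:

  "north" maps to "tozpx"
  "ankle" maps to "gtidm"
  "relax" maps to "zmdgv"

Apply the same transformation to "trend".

This is an affine cipher: with a=0,…,z=25, each position x becomes (21x+6) mod 26.
For trend: t(19)→21·19+6≡15=p; r(17)→21·17+6≡25=z; e(4)→21·4+6≡12=m; n(13)→21·13+6≡19=t; d(3)→21·3+6≡17=r (all mod 26).

pzmtr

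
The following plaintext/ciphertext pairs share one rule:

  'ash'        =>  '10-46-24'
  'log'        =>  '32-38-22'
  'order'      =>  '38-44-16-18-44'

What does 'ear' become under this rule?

a(#1)→10 and s(#19)→46: differences scale by 2, so n = 2·pos + 8. With a=1..z=26, the number is 2·pos + 8.
For ear: e=5→18, a=1→10, r=18→44.

18-10-44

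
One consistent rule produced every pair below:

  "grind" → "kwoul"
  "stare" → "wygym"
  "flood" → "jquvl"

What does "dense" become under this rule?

hjtzm

Letter i (0-indexed) is shifted by i+4, so successive shifts are 4, 5, 6, ….
On dense: d+4=h, e+5=j, n+6=t, s+7=z, e+8=m.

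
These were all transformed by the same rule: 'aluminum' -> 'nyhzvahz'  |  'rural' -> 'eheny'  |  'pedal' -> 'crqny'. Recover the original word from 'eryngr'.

relate

Compare letters: a→n is +13, l→y is +13, u→h is +13 — a constant shift. This is a Caesar cipher with shift 13.
Decoding eryngr: e−13=r, r−13=e, y−13=l, n−13=a, g−13=t, r−13=e.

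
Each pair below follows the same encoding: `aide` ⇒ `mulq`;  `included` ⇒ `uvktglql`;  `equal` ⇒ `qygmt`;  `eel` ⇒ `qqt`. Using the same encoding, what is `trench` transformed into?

bzqvkp

The shift depends on letter class: consonant d→l is +8, but vowel a→m is +12. The rule splits by letter class: vowels +12, consonants +8.
For trench: t(cons)+8=b, r(cons)+8=z, e(vowel)+12=q, n(cons)+8=v, c(cons)+8=k, h(cons)+8=p.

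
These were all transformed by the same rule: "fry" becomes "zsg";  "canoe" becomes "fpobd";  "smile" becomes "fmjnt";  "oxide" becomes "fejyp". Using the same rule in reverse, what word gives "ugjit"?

The output letters match the input read backwards, each shifted +1: fry reversed is yrf. Read the word backwards and shift each letter +1.
Reversing it on ugjit: shift back: u−1=t, g−1=f, j−1=i, i−1=h, t−1=s → tfihs; then reverse → shift.

shift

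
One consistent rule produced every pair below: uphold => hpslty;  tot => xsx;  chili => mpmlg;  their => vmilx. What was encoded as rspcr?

The output letters match the input read backwards, each shifted +4: uphold reversed is dlohpu. Read the word backwards and shift each letter +4.
Reversing it on rspcr: shift back: r−4=n, s−4=o, p−4=l, c−4=y, r−4=n → nolyn; then reverse → nylon.

nylon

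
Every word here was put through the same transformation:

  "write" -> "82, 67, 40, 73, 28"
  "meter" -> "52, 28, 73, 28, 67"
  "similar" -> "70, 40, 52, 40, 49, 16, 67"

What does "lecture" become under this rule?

w(#23)→82 and r(#18)→67: differences scale by 3, so n = 3·pos + 13. With a=1..z=26, the number is 3·pos + 13.
Applying it to lecture: l=12→49, e=5→28, c=3→22, t=20→73, u=21→76, r=18→67, e=5→28.

49, 28, 22, 73, 76, 67, 28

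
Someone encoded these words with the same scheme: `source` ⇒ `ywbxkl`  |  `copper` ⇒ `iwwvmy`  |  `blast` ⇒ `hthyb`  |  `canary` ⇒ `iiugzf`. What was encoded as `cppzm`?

It's a Vigenère-style cipher with numeric key [6,8,7]: position i shifts by key[i mod 3].
Undoing it on cppzm: c−6=w, p−8=h, p−7=i, z−6=t, m−8=e.

white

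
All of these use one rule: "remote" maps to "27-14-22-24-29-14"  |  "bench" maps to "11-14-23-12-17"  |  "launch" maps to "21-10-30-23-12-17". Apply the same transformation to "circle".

12-18-27-12-21-14

r is letter #18 and maps to 27: an offset of 9. The number is (letter's place in the alphabet, a=1) + 9.
For circle: c=3→12, i=9→18, r=18→27, c=3→12, l=12→21, e=5→14.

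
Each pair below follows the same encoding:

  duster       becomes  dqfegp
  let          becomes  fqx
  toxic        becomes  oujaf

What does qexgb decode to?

Read the word backwards and shift each letter +12.
Undoing it on qexgb: shift back: q−12=e, e−12=s, x−12=l, g−12=u, b−12=p → eslup; then reverse → pulse.

pulse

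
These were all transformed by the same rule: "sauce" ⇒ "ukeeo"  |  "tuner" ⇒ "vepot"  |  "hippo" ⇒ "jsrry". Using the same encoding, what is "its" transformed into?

The shift depends on letter class: consonant s→u is +2, but vowel a→k is +10. The rule splits by letter class: vowels +10, consonants +2.
For its: i(vowel)+10=s, t(cons)+2=v, s(cons)+2=u.

svu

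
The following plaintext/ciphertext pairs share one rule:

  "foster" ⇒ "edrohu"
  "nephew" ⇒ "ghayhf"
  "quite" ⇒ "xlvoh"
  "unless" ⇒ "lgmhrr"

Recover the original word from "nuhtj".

f(5)→e(4) and o(14)→d(3) fit y≡23x+19 (mod 26); the inverse of 23 mod 26 is 17. Treating letters as 0–25, the rule is x ↦ 23x + 19 (mod 26).
Decoding nuhtj: n(13)→17·(13−19)≡2=c; u(20)→17·(20−19)≡17=r; h(7)→17·(7−19)≡4=e; t(19)→17·(19−19)≡0=a; j(9)→17·(9−19)≡12=m (all mod 26).

cream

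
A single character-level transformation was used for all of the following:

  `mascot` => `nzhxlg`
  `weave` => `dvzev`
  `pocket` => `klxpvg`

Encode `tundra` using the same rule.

gfmwiz

This is the alphabet-reversal cipher (Atbash): a becomes z, b becomes y, etc.
For tundra: t↔g, u↔f, n↔m, d↔w, r↔i, a↔z.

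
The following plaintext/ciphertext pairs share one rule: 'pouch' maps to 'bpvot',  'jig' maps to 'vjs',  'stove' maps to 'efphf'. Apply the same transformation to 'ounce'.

The shift depends on letter class: consonant p→b is +12, but vowel o→p is +1. Vowels shift forward by 1 and consonants shift forward by 12.
For ounce: o(vowel)+1=p, u(vowel)+1=v, n(cons)+12=z, c(cons)+12=o, e(vowel)+1=f.

pvzof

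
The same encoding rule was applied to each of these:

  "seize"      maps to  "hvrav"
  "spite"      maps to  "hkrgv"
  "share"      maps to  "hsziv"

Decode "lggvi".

otter

This is the alphabet-reversal cipher (Atbash): a becomes z, b becomes y, etc.
Reversing it on lggvi: l↔o, g↔t, g↔t, v↔e, i↔r.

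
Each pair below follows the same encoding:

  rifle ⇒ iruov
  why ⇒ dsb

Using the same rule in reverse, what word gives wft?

Each pair mirrors across the alphabet (r↔i, i↔r, f↔u): positions sum to 25. This is the alphabet-reversal cipher (Atbash): a becomes z, b becomes y, etc.
Undoing it on wft: w↔d, f↔u, t↔g.

dug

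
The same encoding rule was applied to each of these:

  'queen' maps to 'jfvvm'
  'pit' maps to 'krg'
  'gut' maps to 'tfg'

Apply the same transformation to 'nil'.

mro

Each pair mirrors across the alphabet (q↔j, u↔f, e↔v): positions sum to 25. This is the alphabet-reversal cipher (Atbash): a becomes z, b becomes y, etc.
Applying it to nil: n↔m, i↔r, l↔o.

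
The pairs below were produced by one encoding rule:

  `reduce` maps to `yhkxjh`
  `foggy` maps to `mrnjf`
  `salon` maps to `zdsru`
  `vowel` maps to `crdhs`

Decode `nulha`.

greet

Shifts by position in reduce: pos 0: r→y (+7), pos 1: e→h (+3), pos 2: d→k (+7), pos 3: u→x (+3) — repeating every 2. The shifts repeat in a cycle of length 2: positions 0,1,… shift by +7, +3, then the pattern repeats.
Reversing it on nulha: n−7=g, u−3=r, l−7=e, h−3=e, a−7=t.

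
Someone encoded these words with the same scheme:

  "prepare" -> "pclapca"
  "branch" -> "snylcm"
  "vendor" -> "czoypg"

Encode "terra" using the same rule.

The output letters match the input read backwards, each shifted +11: prepare reversed is eraperp. Read the word backwards and shift each letter +11.
On terra: reverse → arret; then shift: a+11=l, r+11=c, r+11=c, e+11=p, t+11=e.

lccpe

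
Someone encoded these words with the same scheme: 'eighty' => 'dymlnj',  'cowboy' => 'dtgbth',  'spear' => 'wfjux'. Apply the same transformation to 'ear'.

The output letters match the input read backwards, each shifted +5: eighty reversed is ythgie. The word is reversed, then every letter is shifted forward by 5.
Applying it to ear: reverse → rae; then shift: r+5=w, a+5=f, e+5=j.

wfj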